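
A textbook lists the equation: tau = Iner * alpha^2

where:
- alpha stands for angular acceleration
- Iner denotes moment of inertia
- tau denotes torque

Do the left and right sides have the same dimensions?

No

alpha (angular acceleration) has dimensions [T^-2].
Iner (moment of inertia) has dimensions [L^2 M].
tau (torque) has dimensions [L^2 M T^-2].

Left side: [L^2 M T^-2]
Right side: [L^2 M T^-4]

The two sides have different dimensions, so the equation is NOT dimensionally consistent.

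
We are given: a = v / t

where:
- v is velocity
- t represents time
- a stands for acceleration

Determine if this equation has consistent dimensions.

Yes

v (velocity) has dimensions [L T^-1].
t (time) has dimensions [T].
a (acceleration) has dimensions [L T^-2].

Left side: [L T^-2]
Right side: [L T^-2]

Both sides have the same dimensions, so the equation is dimensionally consistent.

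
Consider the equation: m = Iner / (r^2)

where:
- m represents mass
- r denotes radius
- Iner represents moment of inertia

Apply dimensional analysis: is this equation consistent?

Yes

m (mass) has dimensions [M].
r (radius) has dimensions [L].
Iner (moment of inertia) has dimensions [L^2 M].

Left side: [M]
Right side: [M]

Both sides have the same dimensions, so the equation is dimensionally consistent.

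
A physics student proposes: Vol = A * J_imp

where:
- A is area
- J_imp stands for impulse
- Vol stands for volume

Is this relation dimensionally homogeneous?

No

A (area) has dimensions [L^2].
J_imp (impulse) has dimensions [L M T^-1].
Vol (volume) has dimensions [L^3].

Left side: [L^3]
Right side: [L^3 M T^-1]

The two sides have different dimensions, so the equation is NOT dimensionally consistent.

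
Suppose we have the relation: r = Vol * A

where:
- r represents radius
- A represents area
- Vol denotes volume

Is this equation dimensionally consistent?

No

r (radius) has dimensions [L].
A (area) has dimensions [L^2].
Vol (volume) has dimensions [L^3].

Left side: [L]
Right side: [L^5]

The two sides have different dimensions, so the equation is NOT dimensionally consistent.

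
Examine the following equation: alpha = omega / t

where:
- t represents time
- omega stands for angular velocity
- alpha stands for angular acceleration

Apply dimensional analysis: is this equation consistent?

Yes

t (time) has dimensions [T].
omega (angular velocity) has dimensions [T^-1].
alpha (angular acceleration) has dimensions [T^-2].

Left side: [T^-2]
Right side: [T^-2]

Both sides have the same dimensions, so the equation is dimensionally consistent.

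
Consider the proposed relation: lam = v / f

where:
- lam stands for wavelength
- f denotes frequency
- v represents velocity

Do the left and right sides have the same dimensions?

Yes

lam (wavelength) has dimensions [L].
f (frequency) has dimensions [T^-1].
v (velocity) has dimensions [L T^-1].

Left side: [L]
Right side: [L]

Both sides have the same dimensions, so the equation is dimensionally consistent.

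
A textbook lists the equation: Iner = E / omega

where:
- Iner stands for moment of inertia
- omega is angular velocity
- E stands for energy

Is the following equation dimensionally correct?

No

Iner (moment of inertia) has dimensions [L^2 M].
omega (angular velocity) has dimensions [T^-1].
E (energy) has dimensions [L^2 M T^-2].

Left side: [L^2 M]
Right side: [L^2 M T^-1]

The two sides have different dimensions, so the equation is NOT dimensionally consistent.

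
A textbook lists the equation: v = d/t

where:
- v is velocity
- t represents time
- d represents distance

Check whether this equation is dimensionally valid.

Yes

v (velocity) has dimensions [L T^-1].
t (time) has dimensions [T].
d (distance) has dimensions [L].

Left side: [L T^-1]
Right side: [L T^-1]

Both sides have the same dimensions, so the equation is dimensionally consistent.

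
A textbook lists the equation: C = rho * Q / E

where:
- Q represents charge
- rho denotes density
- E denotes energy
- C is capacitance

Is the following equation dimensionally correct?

No

Q (charge) has dimensions [I T].
rho (density) has dimensions [L^-3 M].
E (energy) has dimensions [L^2 M T^-2].
C (capacitance) has dimensions [I^2 L^-2 M^-1 T^4].

Left side: [I^2 L^-2 M^-1 T^4]
Right side: [I L^-5 T^3]

The two sides have different dimensions, so the equation is NOT dimensionally consistent.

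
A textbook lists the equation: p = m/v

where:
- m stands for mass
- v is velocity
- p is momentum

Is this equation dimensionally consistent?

No

m (mass) has dimensions [M].
v (velocity) has dimensions [L T^-1].
p (momentum) has dimensions [L M T^-1].

Left side: [L M T^-1]
Right side: [L^-1 M T]

The two sides have different dimensions, so the equation is NOT dimensionally consistent.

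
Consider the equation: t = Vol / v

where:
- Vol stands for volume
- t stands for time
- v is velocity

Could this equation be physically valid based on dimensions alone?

No

Vol (volume) has dimensions [L^3].
t (time) has dimensions [T].
v (velocity) has dimensions [L T^-1].

Left side: [T]
Right side: [L^2 T]

The two sides have different dimensions, so the equation is NOT dimensionally consistent.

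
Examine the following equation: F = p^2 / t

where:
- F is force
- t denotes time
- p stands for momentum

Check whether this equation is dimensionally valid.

No

F (force) has dimensions [L M T^-2].
t (time) has dimensions [T].
p (momentum) has dimensions [L M T^-1].

Left side: [L M T^-2]
Right side: [L^2 M^2 T^-3]

The two sides have different dimensions, so the equation is NOT dimensionally consistent.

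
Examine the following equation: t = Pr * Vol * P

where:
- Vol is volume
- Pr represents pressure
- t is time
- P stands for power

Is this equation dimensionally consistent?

No

Vol (volume) has dimensions [L^3].
Pr (pressure) has dimensions [L^-1 M T^-2].
t (time) has dimensions [T].
P (power) has dimensions [L^2 M T^-3].

Left side: [T]
Right side: [L^4 M^2 T^-5]

The two sides have different dimensions, so the equation is NOT dimensionally consistent.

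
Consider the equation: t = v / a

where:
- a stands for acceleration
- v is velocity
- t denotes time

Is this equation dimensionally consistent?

Yes

a (acceleration) has dimensions [L T^-2].
v (velocity) has dimensions [L T^-1].
t (time) has dimensions [T].

Left side: [T]
Right side: [T]

Both sides have the same dimensions, so the equation is dimensionally consistent.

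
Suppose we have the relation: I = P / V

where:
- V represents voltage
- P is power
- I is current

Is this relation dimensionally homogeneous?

Yes

V (voltage) has dimensions [I^-1 L^2 M T^-3].
P (power) has dimensions [L^2 M T^-3].
I (current) has dimensions [I].

Left side: [I]
Right side: [I]

Both sides have the same dimensions, so the equation is dimensionally consistent.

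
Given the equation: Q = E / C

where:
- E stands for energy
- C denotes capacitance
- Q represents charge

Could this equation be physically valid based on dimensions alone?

No

E (energy) has dimensions [L^2 M T^-2].
C (capacitance) has dimensions [I^2 L^-2 M^-1 T^4].
Q (charge) has dimensions [I T].

Left side: [I T]
Right side: [I^-2 L^4 M^2 T^-6]

The two sides have different dimensions, so the equation is NOT dimensionally consistent.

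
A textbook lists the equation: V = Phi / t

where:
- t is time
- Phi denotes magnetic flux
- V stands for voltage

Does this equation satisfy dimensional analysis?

Yes

t (time) has dimensions [T].
Phi (magnetic flux) has dimensions [I^-1 L^2 M T^-2].
V (voltage) has dimensions [I^-1 L^2 M T^-3].

Left side: [I^-1 L^2 M T^-3]
Right side: [I^-1 L^2 M T^-3]

Both sides have the same dimensions, so the equation is dimensionally consistent.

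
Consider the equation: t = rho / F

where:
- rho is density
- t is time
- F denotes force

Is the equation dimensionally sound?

No

rho (density) has dimensions [L^-3 M].
t (time) has dimensions [T].
F (force) has dimensions [L M T^-2].

Left side: [T]
Right side: [L^-4 T^2]

The two sides have different dimensions, so the equation is NOT dimensionally consistent.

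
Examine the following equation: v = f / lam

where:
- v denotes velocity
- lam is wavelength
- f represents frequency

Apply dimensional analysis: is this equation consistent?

No

v (velocity) has dimensions [L T^-1].
lam (wavelength) has dimensions [L].
f (frequency) has dimensions [T^-1].

Left side: [L T^-1]
Right side: [L^-1 T^-1]

The two sides have different dimensions, so the equation is NOT dimensionally consistent.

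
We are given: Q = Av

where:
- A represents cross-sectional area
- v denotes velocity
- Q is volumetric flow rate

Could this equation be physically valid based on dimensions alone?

Yes

A (cross-sectional area) has dimensions [L^2].
v (velocity) has dimensions [L T^-1].
Q (volumetric flow rate) has dimensions [L^3 T^-1].

Left side: [L^3 T^-1]
Right side: [L^3 T^-1]

Both sides have the same dimensions, so the equation is dimensionally consistent.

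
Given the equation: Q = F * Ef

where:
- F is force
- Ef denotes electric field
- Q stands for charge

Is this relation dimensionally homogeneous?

No

F (force) has dimensions [L M T^-2].
Ef (electric field) has dimensions [I^-1 L M T^-3].
Q (charge) has dimensions [I T].

Left side: [I T]
Right side: [I^-1 L^2 M^2 T^-5]

The two sides have different dimensions, so the equation is NOT dimensionally consistent.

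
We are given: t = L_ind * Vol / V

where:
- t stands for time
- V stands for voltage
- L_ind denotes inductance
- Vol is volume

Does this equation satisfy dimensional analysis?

No

t (time) has dimensions [T].
V (voltage) has dimensions [I^-1 L^2 M T^-3].
L_ind (inductance) has dimensions [I^-2 L^2 M T^-2].
Vol (volume) has dimensions [L^3].

Left side: [T]
Right side: [I^-1 L^3 T]

The two sides have different dimensions, so the equation is NOT dimensionally consistent.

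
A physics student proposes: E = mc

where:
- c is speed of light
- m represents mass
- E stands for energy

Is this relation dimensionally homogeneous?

No

c (speed of light) has dimensions [L T^-1].
m (mass) has dimensions [M].
E (energy) has dimensions [L^2 M T^-2].

Left side: [L^2 M T^-2]
Right side: [L M T^-1]

The two sides have different dimensions, so the equation is NOT dimensionally consistent.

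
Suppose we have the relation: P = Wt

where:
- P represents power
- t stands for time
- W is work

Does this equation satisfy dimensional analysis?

No

P (power) has dimensions [L^2 M T^-3].
t (time) has dimensions [T].
W (work) has dimensions [L^2 M T^-2].

Left side: [L^2 M T^-3]
Right side: [L^2 M T^-1]

The two sides have different dimensions, so the equation is NOT dimensionally consistent.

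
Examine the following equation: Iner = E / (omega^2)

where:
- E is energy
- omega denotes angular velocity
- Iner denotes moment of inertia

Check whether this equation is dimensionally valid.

Yes

E (energy) has dimensions [L^2 M T^-2].
omega (angular velocity) has dimensions [T^-1].
Iner (moment of inertia) has dimensions [L^2 M].

Left side: [L^2 M]
Right side: [L^2 M]

Both sides have the same dimensions, so the equation is dimensionally consistent.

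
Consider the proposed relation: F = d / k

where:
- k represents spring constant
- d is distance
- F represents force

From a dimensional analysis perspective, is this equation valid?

No

k (spring constant) has dimensions [M T^-2].
d (distance) has dimensions [L].
F (force) has dimensions [L M T^-2].

Left side: [L M T^-2]
Right side: [L M^-1 T^2]

The two sides have different dimensions, so the equation is NOT dimensionally consistent.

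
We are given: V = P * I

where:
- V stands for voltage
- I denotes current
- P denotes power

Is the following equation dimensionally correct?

No

V (voltage) has dimensions [I^-1 L^2 M T^-3].
I (current) has dimensions [I].
P (power) has dimensions [L^2 M T^-3].

Left side: [I^-1 L^2 M T^-3]
Right side: [I L^2 M T^-3]

The two sides have different dimensions, so the equation is NOT dimensionally consistent.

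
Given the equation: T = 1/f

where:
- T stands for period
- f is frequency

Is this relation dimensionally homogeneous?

Yes

T (period) has dimensions [T].
f (frequency) has dimensions [T^-1].

Left side: [T]
Right side: [T]

Both sides have the same dimensions, so the equation is dimensionally consistent.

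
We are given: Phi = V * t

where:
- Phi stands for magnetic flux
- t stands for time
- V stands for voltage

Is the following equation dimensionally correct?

Yes

Phi (magnetic flux) has dimensions [I^-1 L^2 M T^-2].
t (time) has dimensions [T].
V (voltage) has dimensions [I^-1 L^2 M T^-3].

Left side: [I^-1 L^2 M T^-2]
Right side: [I^-1 L^2 M T^-2]

Both sides have the same dimensions, so the equation is dimensionally consistent.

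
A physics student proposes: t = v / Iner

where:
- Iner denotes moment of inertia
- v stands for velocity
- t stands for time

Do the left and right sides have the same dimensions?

No

Iner (moment of inertia) has dimensions [L^2 M].
v (velocity) has dimensions [L T^-1].
t (time) has dimensions [T].

Left side: [T]
Right side: [L^-1 M^-1 T^-1]

The two sides have different dimensions, so the equation is NOT dimensionally consistent.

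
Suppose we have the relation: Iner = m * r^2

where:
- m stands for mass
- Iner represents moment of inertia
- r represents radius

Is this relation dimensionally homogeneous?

Yes

m (mass) has dimensions [M].
Iner (moment of inertia) has dimensions [L^2 M].
r (radius) has dimensions [L].

Left side: [L^2 M]
Right side: [L^2 M]

Both sides have the same dimensions, so the equation is dimensionally consistent.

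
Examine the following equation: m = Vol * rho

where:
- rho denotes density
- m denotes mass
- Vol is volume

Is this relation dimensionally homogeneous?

Yes

rho (density) has dimensions [L^-3 M].
m (mass) has dimensions [M].
Vol (volume) has dimensions [L^3].

Left side: [M]
Right side: [M]

Both sides have the same dimensions, so the equation is dimensionally consistent.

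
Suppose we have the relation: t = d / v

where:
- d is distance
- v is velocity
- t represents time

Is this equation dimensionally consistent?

Yes

d (distance) has dimensions [L].
v (velocity) has dimensions [L T^-1].
t (time) has dimensions [T].

Left side: [T]
Right side: [T]

Both sides have the same dimensions, so the equation is dimensionally consistent.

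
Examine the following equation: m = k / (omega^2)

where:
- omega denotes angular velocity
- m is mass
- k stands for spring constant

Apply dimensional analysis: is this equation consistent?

Yes

omega (angular velocity) has dimensions [T^-1].
m (mass) has dimensions [M].
k (spring constant) has dimensions [M T^-2].

Left side: [M]
Right side: [M]

Both sides have the same dimensions, so the equation is dimensionally consistent.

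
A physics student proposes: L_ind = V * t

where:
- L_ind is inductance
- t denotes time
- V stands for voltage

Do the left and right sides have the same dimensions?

No

L_ind (inductance) has dimensions [I^-2 L^2 M T^-2].
t (time) has dimensions [T].
V (voltage) has dimensions [I^-1 L^2 M T^-3].

Left side: [I^-2 L^2 M T^-2]
Right side: [I^-1 L^2 M T^-2]

The two sides have different dimensions, so the equation is NOT dimensionally consistent.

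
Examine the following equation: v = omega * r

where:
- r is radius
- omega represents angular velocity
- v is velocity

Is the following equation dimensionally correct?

Yes

r (radius) has dimensions [L].
omega (angular velocity) has dimensions [T^-1].
v (velocity) has dimensions [L T^-1].

Left side: [L T^-1]
Right side: [L T^-1]

Both sides have the same dimensions, so the equation is dimensionally consistent.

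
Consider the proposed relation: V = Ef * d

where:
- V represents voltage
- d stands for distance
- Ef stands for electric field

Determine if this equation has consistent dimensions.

Yes

V (voltage) has dimensions [I^-1 L^2 M T^-3].
d (distance) has dimensions [L].
Ef (electric field) has dimensions [I^-1 L M T^-3].

Left side: [I^-1 L^2 M T^-3]
Right side: [I^-1 L^2 M T^-3]

Both sides have the same dimensions, so the equation is dimensionally consistent.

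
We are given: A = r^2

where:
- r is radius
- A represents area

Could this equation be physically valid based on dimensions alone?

Yes

r (radius) has dimensions [L].
A (area) has dimensions [L^2].

Left side: [L^2]
Right side: [L^2]

Both sides have the same dimensions, so the equation is dimensionally consistent.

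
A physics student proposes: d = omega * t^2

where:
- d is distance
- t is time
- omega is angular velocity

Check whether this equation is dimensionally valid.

No

d (distance) has dimensions [L].
t (time) has dimensions [T].
omega (angular velocity) has dimensions [T^-1].

Left side: [L]
Right side: [T]

The two sides have different dimensions, so the equation is NOT dimensionally consistent.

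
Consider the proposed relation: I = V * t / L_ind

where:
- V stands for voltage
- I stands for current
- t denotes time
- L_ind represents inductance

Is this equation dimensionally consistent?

Yes

V (voltage) has dimensions [I^-1 L^2 M T^-3].
I (current) has dimensions [I].
t (time) has dimensions [T].
L_ind (inductance) has dimensions [I^-2 L^2 M T^-2].

Left side: [I]
Right side: [I]

Both sides have the same dimensions, so the equation is dimensionally consistent.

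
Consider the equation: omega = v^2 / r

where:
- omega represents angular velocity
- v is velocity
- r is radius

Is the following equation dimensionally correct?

No

omega (angular velocity) has dimensions [T^-1].
v (velocity) has dimensions [L T^-1].
r (radius) has dimensions [L].

Left side: [T^-1]
Right side: [L T^-2]

The two sides have different dimensions, so the equation is NOT dimensionally consistent.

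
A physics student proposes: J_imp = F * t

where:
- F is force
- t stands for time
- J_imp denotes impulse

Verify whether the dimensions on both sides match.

Yes

F (force) has dimensions [L M T^-2].
t (time) has dimensions [T].
J_imp (impulse) has dimensions [L M T^-1].

Left side: [L M T^-1]
Right side: [L M T^-1]

Both sides have the same dimensions, so the equation is dimensionally consistent.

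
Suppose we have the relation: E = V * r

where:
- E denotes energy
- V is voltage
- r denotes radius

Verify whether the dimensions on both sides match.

No

E (energy) has dimensions [L^2 M T^-2].
V (voltage) has dimensions [I^-1 L^2 M T^-3].
r (radius) has dimensions [L].

Left side: [L^2 M T^-2]
Right side: [I^-1 L^3 M T^-3]

The two sides have different dimensions, so the equation is NOT dimensionally consistent.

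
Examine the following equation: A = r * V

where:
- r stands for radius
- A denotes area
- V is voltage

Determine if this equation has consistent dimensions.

No

r (radius) has dimensions [L].
A (area) has dimensions [L^2].
V (voltage) has dimensions [I^-1 L^2 M T^-3].

Left side: [L^2]
Right side: [I^-1 L^3 M T^-3]

The two sides have different dimensions, so the equation is NOT dimensionally consistent.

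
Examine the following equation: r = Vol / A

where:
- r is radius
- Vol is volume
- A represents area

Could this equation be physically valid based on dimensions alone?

Yes

r (radius) has dimensions [L].
Vol (volume) has dimensions [L^3].
A (area) has dimensions [L^2].

Left side: [L]
Right side: [L]

Both sides have the same dimensions, so the equation is dimensionally consistent.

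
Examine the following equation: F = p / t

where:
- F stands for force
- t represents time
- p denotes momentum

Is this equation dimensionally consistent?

Yes

F (force) has dimensions [L M T^-2].
t (time) has dimensions [T].
p (momentum) has dimensions [L M T^-1].

Left side: [L M T^-2]
Right side: [L M T^-2]

Both sides have the same dimensions, so the equation is dimensionally consistent.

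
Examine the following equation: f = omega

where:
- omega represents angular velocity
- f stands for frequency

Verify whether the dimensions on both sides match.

Yes

omega (angular velocity) has dimensions [T^-1].
f (frequency) has dimensions [T^-1].

Left side: [T^-1]
Right side: [T^-1]

Both sides have the same dimensions, so the equation is dimensionally consistent.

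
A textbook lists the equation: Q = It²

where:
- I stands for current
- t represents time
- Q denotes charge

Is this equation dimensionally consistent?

No

I (current) has dimensions [I].
t (time) has dimensions [T].
Q (charge) has dimensions [I T].

Left side: [I T]
Right side: [I T^2]

The two sides have different dimensions, so the equation is NOT dimensionally consistent.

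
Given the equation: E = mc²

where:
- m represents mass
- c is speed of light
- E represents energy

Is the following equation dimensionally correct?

Yes

m (mass) has dimensions [M].
c (speed of light) has dimensions [L T^-1].
E (energy) has dimensions [L^2 M T^-2].

Left side: [L^2 M T^-2]
Right side: [L^2 M T^-2]

Both sides have the same dimensions, so the equation is dimensionally consistent.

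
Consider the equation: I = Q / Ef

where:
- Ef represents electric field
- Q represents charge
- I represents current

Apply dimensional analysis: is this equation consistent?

No

Ef (electric field) has dimensions [I^-1 L M T^-3].
Q (charge) has dimensions [I T].
I (current) has dimensions [I].

Left side: [I]
Right side: [I^2 L^-1 M^-1 T^4]

The two sides have different dimensions, so the equation is NOT dimensionally consistent.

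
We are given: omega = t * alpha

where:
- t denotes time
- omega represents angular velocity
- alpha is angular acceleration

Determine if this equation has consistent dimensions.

Yes

t (time) has dimensions [T].
omega (angular velocity) has dimensions [T^-1].
alpha (angular acceleration) has dimensions [T^-2].

Left side: [T^-1]
Right side: [T^-1]

Both sides have the same dimensions, so the equation is dimensionally consistent.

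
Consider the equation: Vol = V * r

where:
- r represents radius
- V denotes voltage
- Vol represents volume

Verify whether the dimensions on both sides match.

No

r (radius) has dimensions [L].
V (voltage) has dimensions [I^-1 L^2 M T^-3].
Vol (volume) has dimensions [L^3].

Left side: [L^3]
Right side: [I^-1 L^3 M T^-3]

The two sides have different dimensions, so the equation is NOT dimensionally consistent.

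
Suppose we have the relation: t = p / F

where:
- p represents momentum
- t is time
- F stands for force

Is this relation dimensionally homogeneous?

Yes

p (momentum) has dimensions [L M T^-1].
t (time) has dimensions [T].
F (force) has dimensions [L M T^-2].

Left side: [T]
Right side: [T]

Both sides have the same dimensions, so the equation is dimensionally consistent.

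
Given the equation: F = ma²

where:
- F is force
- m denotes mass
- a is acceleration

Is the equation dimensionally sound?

No

F (force) has dimensions [L M T^-2].
m (mass) has dimensions [M].
a (acceleration) has dimensions [L T^-2].

Left side: [L M T^-2]
Right side: [L^2 M T^-4]

The two sides have different dimensions, so the equation is NOT dimensionally consistent.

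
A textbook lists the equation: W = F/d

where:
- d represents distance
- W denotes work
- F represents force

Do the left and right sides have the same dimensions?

No

d (distance) has dimensions [L].
W (work) has dimensions [L^2 M T^-2].
F (force) has dimensions [L M T^-2].

Left side: [L^2 M T^-2]
Right side: [M T^-2]

The two sides have different dimensions, so the equation is NOT dimensionally consistent.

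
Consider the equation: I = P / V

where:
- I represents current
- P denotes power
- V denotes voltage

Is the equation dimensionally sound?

Yes

I (current) has dimensions [I].
P (power) has dimensions [L^2 M T^-3].
V (voltage) has dimensions [I^-1 L^2 M T^-3].

Left side: [I]
Right side: [I]

Both sides have the same dimensions, so the equation is dimensionally consistent.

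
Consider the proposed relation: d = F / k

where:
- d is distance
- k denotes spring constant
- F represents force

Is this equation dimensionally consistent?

Yes

d (distance) has dimensions [L].
k (spring constant) has dimensions [M T^-2].
F (force) has dimensions [L M T^-2].

Left side: [L]
Right side: [L]

Both sides have the same dimensions, so the equation is dimensionally consistent.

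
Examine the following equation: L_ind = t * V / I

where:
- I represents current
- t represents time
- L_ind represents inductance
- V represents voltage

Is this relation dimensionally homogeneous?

Yes

I (current) has dimensions [I].
t (time) has dimensions [T].
L_ind (inductance) has dimensions [I^-2 L^2 M T^-2].
V (voltage) has dimensions [I^-1 L^2 M T^-3].

Left side: [I^-2 L^2 M T^-2]
Right side: [I^-2 L^2 M T^-2]

Both sides have the same dimensions, so the equation is dimensionally consistent.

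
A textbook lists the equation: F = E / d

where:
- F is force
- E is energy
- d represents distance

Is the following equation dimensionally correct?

Yes

F (force) has dimensions [L M T^-2].
E (energy) has dimensions [L^2 M T^-2].
d (distance) has dimensions [L].

Left side: [L M T^-2]
Right side: [L M T^-2]

Both sides have the same dimensions, so the equation is dimensionally consistent.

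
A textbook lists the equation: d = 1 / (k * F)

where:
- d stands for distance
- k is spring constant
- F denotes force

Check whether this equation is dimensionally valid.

No

d (distance) has dimensions [L].
k (spring constant) has dimensions [M T^-2].
F (force) has dimensions [L M T^-2].

Left side: [L]
Right side: [L^-1 M^-2 T^4]

The two sides have different dimensions, so the equation is NOT dimensionally consistent.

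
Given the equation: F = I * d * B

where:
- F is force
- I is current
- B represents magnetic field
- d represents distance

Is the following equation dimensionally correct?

Yes

F (force) has dimensions [L M T^-2].
I (current) has dimensions [I].
B (magnetic field) has dimensions [I^-1 M T^-2].
d (distance) has dimensions [L].

Left side: [L M T^-2]
Right side: [L M T^-2]

Both sides have the same dimensions, so the equation is dimensionally consistent.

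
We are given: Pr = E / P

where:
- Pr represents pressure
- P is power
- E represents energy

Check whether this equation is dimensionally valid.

No

Pr (pressure) has dimensions [L^-1 M T^-2].
P (power) has dimensions [L^2 M T^-3].
E (energy) has dimensions [L^2 M T^-2].

Left side: [L^-1 M T^-2]
Right side: [T]

The two sides have different dimensions, so the equation is NOT dimensionally consistent.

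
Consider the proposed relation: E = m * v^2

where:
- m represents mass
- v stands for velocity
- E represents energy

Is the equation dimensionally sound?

Yes

m (mass) has dimensions [M].
v (velocity) has dimensions [L T^-1].
E (energy) has dimensions [L^2 M T^-2].

Left side: [L^2 M T^-2]
Right side: [L^2 M T^-2]

Both sides have the same dimensions, so the equation is dimensionally consistent.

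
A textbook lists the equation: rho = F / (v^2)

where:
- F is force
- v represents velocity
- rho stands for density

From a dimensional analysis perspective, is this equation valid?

No

F (force) has dimensions [L M T^-2].
v (velocity) has dimensions [L T^-1].
rho (density) has dimensions [L^-3 M].

Left side: [L^-3 M]
Right side: [L^-1 M]

The two sides have different dimensions, so the equation is NOT dimensionally consistent.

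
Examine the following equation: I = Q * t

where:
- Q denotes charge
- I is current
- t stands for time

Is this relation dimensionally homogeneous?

No

Q (charge) has dimensions [I T].
I (current) has dimensions [I].
t (time) has dimensions [T].

Left side: [I]
Right side: [I T^2]

The two sides have different dimensions, so the equation is NOT dimensionally consistent.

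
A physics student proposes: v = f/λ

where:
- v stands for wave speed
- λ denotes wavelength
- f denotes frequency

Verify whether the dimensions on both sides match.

No

v (wave speed) has dimensions [L T^-1].
λ (wavelength) has dimensions [L].
f (frequency) has dimensions [T^-1].

Left side: [L T^-1]
Right side: [L^-1 T^-1]

The two sides have different dimensions, so the equation is NOT dimensionally consistent.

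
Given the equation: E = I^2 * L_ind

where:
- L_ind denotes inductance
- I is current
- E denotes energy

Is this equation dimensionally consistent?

Yes

L_ind (inductance) has dimensions [I^-2 L^2 M T^-2].
I (current) has dimensions [I].
E (energy) has dimensions [L^2 M T^-2].

Left side: [L^2 M T^-2]
Right side: [L^2 M T^-2]

Both sides have the same dimensions, so the equation is dimensionally consistent.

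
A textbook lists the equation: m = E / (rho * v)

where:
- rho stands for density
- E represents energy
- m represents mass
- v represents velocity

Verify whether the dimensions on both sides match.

No

rho (density) has dimensions [L^-3 M].
E (energy) has dimensions [L^2 M T^-2].
m (mass) has dimensions [M].
v (velocity) has dimensions [L T^-1].

Left side: [M]
Right side: [L^4 T^-1]

The two sides have different dimensions, so the equation is NOT dimensionally consistent.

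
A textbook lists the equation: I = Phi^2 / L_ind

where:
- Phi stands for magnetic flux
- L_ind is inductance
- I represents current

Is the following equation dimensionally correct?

No

Phi (magnetic flux) has dimensions [I^-1 L^2 M T^-2].
L_ind (inductance) has dimensions [I^-2 L^2 M T^-2].
I (current) has dimensions [I].

Left side: [I]
Right side: [L^2 M T^-2]

The two sides have different dimensions, so the equation is NOT dimensionally consistent.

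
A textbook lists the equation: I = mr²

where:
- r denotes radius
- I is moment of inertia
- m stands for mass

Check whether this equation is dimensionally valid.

Yes

r (radius) has dimensions [L].
I (moment of inertia) has dimensions [L^2 M].
m (mass) has dimensions [M].

Left side: [L^2 M]
Right side: [L^2 M]

Both sides have the same dimensions, so the equation is dimensionally consistent.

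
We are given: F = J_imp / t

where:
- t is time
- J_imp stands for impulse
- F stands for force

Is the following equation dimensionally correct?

Yes

t (time) has dimensions [T].
J_imp (impulse) has dimensions [L M T^-1].
F (force) has dimensions [L M T^-2].

Left side: [L M T^-2]
Right side: [L M T^-2]

Both sides have the same dimensions, so the equation is dimensionally consistent.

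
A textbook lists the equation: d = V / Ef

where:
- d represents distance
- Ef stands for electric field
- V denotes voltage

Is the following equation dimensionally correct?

Yes

d (distance) has dimensions [L].
Ef (electric field) has dimensions [I^-1 L M T^-3].
V (voltage) has dimensions [I^-1 L^2 M T^-3].

Left side: [L]
Right side: [L]

Both sides have the same dimensions, so the equation is dimensionally consistent.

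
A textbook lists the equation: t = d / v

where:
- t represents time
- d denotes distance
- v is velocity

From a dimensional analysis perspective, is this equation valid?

Yes

t (time) has dimensions [T].
d (distance) has dimensions [L].
v (velocity) has dimensions [L T^-1].

Left side: [T]
Right side: [T]

Both sides have the same dimensions, so the equation is dimensionally consistent.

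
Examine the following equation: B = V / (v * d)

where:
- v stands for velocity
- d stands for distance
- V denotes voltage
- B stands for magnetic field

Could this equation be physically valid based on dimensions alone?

Yes

v (velocity) has dimensions [L T^-1].
d (distance) has dimensions [L].
V (voltage) has dimensions [I^-1 L^2 M T^-3].
B (magnetic field) has dimensions [I^-1 M T^-2].

Left side: [I^-1 M T^-2]
Right side: [I^-1 M T^-2]

Both sides have the same dimensions, so the equation is dimensionally consistent.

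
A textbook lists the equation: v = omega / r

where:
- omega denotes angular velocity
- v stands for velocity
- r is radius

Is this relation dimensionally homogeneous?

No

omega (angular velocity) has dimensions [T^-1].
v (velocity) has dimensions [L T^-1].
r (radius) has dimensions [L].

Left side: [L T^-1]
Right side: [L^-1 T^-1]

The two sides have different dimensions, so the equation is NOT dimensionally consistent.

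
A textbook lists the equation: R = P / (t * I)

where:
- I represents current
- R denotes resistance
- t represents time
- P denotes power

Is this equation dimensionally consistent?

No

I (current) has dimensions [I].
R (resistance) has dimensions [I^-2 L^2 M T^-3].
t (time) has dimensions [T].
P (power) has dimensions [L^2 M T^-3].

Left side: [I^-2 L^2 M T^-3]
Right side: [I^-1 L^2 M T^-4]

The two sides have different dimensions, so the equation is NOT dimensionally consistent.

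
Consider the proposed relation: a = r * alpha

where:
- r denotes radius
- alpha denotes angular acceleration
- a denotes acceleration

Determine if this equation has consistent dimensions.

Yes

r (radius) has dimensions [L].
alpha (angular acceleration) has dimensions [T^-2].
a (acceleration) has dimensions [L T^-2].

Left side: [L T^-2]
Right side: [L T^-2]

Both sides have the same dimensions, so the equation is dimensionally consistent.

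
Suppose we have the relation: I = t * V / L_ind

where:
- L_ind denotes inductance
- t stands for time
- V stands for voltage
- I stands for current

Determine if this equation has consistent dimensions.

Yes

L_ind (inductance) has dimensions [I^-2 L^2 M T^-2].
t (time) has dimensions [T].
V (voltage) has dimensions [I^-1 L^2 M T^-3].
I (current) has dimensions [I].

Left side: [I]
Right side: [I]

Both sides have the same dimensions, so the equation is dimensionally consistent.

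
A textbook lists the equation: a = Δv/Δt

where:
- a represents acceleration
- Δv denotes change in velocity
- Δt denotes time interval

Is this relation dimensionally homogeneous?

Yes

a (acceleration) has dimensions [L T^-2].
Δv (change in velocity) has dimensions [L T^-1].
Δt (time interval) has dimensions [T].

Left side: [L T^-2]
Right side: [L T^-2]

Both sides have the same dimensions, so the equation is dimensionally consistent.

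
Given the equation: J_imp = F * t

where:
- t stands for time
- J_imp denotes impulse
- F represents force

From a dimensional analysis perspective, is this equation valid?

Yes

t (time) has dimensions [T].
J_imp (impulse) has dimensions [L M T^-1].
F (force) has dimensions [L M T^-2].

Left side: [L M T^-1]
Right side: [L M T^-1]

Both sides have the same dimensions, so the equation is dimensionally consistent.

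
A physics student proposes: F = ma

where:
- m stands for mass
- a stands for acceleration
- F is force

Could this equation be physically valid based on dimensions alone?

Yes

m (mass) has dimensions [M].
a (acceleration) has dimensions [L T^-2].
F (force) has dimensions [L M T^-2].

Left side: [L M T^-2]
Right side: [L M T^-2]

Both sides have the same dimensions, so the equation is dimensionally consistent.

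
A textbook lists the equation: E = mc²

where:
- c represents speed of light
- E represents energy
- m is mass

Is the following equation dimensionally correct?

Yes

c (speed of light) has dimensions [L T^-1].
E (energy) has dimensions [L^2 M T^-2].
m (mass) has dimensions [M].

Left side: [L^2 M T^-2]
Right side: [L^2 M T^-2]

Both sides have the same dimensions, so the equation is dimensionally consistent.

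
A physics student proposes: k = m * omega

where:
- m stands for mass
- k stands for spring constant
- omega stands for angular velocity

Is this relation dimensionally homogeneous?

No

m (mass) has dimensions [M].
k (spring constant) has dimensions [M T^-2].
omega (angular velocity) has dimensions [T^-1].

Left side: [M T^-2]
Right side: [M T^-1]

The two sides have different dimensions, so the equation is NOT dimensionally consistent.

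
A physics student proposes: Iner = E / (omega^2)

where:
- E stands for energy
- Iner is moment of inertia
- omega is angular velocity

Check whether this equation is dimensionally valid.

Yes

E (energy) has dimensions [L^2 M T^-2].
Iner (moment of inertia) has dimensions [L^2 M].
omega (angular velocity) has dimensions [T^-1].

Left side: [L^2 M]
Right side: [L^2 M]

Both sides have the same dimensions, so the equation is dimensionally consistent.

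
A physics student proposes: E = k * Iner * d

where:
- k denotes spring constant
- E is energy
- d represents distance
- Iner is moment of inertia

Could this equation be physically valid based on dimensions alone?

No

k (spring constant) has dimensions [M T^-2].
E (energy) has dimensions [L^2 M T^-2].
d (distance) has dimensions [L].
Iner (moment of inertia) has dimensions [L^2 M].

Left side: [L^2 M T^-2]
Right side: [L^3 M^2 T^-2]

The two sides have different dimensions, so the equation is NOT dimensionally consistent.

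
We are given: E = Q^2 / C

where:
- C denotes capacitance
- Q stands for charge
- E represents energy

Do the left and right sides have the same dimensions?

Yes

C (capacitance) has dimensions [I^2 L^-2 M^-1 T^4].
Q (charge) has dimensions [I T].
E (energy) has dimensions [L^2 M T^-2].

Left side: [L^2 M T^-2]
Right side: [L^2 M T^-2]

Both sides have the same dimensions, so the equation is dimensionally consistent.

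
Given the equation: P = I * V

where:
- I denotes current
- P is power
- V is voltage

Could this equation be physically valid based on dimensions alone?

Yes

I (current) has dimensions [I].
P (power) has dimensions [L^2 M T^-3].
V (voltage) has dimensions [I^-1 L^2 M T^-3].

Left side: [L^2 M T^-3]
Right side: [L^2 M T^-3]

Both sides have the same dimensions, so the equation is dimensionally consistent.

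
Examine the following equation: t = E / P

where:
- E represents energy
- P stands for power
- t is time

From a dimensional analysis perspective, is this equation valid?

Yes

E (energy) has dimensions [L^2 M T^-2].
P (power) has dimensions [L^2 M T^-3].
t (time) has dimensions [T].

Left side: [T]
Right side: [T]

Both sides have the same dimensions, so the equation is dimensionally consistent.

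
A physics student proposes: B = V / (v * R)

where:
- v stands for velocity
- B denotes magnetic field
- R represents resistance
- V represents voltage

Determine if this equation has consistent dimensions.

No

v (velocity) has dimensions [L T^-1].
B (magnetic field) has dimensions [I^-1 M T^-2].
R (resistance) has dimensions [I^-2 L^2 M T^-3].
V (voltage) has dimensions [I^-1 L^2 M T^-3].

Left side: [I^-1 M T^-2]
Right side: [I L^-1 T]

The two sides have different dimensions, so the equation is NOT dimensionally consistent.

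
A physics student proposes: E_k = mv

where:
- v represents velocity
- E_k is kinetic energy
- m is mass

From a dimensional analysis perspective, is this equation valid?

No

v (velocity) has dimensions [L T^-1].
E_k (kinetic energy) has dimensions [L^2 M T^-2].
m (mass) has dimensions [M].

Left side: [L^2 M T^-2]
Right side: [L M T^-1]

The two sides have different dimensions, so the equation is NOT dimensionally consistent.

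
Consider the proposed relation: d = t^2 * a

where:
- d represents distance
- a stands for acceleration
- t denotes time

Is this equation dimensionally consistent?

Yes

d (distance) has dimensions [L].
a (acceleration) has dimensions [L T^-2].
t (time) has dimensions [T].

Left side: [L]
Right side: [L]

Both sides have the same dimensions, so the equation is dimensionally consistent.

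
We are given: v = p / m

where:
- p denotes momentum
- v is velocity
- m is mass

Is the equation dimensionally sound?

Yes

p (momentum) has dimensions [L M T^-1].
v (velocity) has dimensions [L T^-1].
m (mass) has dimensions [M].

Left side: [L T^-1]
Right side: [L T^-1]

Both sides have the same dimensions, so the equation is dimensionally consistent.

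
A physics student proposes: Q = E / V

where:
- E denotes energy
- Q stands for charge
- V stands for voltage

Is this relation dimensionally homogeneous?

Yes

E (energy) has dimensions [L^2 M T^-2].
Q (charge) has dimensions [I T].
V (voltage) has dimensions [I^-1 L^2 M T^-3].

Left side: [I T]
Right side: [I T]

Both sides have the same dimensions, so the equation is dimensionally consistent.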